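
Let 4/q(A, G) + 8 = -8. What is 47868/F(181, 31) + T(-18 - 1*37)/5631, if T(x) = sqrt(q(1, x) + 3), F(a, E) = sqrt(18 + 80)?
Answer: sqrt(11)/11262 + 23934*sqrt(2)/7 ≈ 4835.4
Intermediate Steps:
q(A, G) = -1/4 (q(A, G) = 4/(-8 - 8) = 4/(-16) = 4*(-1/16) = -1/4)
F(a, E) = 7*sqrt(2) (F(a, E) = sqrt(98) = 7*sqrt(2))
T(x) = sqrt(11)/2 (T(x) = sqrt(-1/4 + 3) = sqrt(11/4) = sqrt(11)/2)
47868/F(181, 31) + T(-18 - 1*37)/5631 = 47868/((7*sqrt(2))) + (sqrt(11)/2)/5631 = 47868*(sqrt(2)/14) + (sqrt(11)/2)*(1/5631) = 23934*sqrt(2)/7 + sqrt(11)/11262 = sqrt(11)/11262 + 23934*sqrt(2)/7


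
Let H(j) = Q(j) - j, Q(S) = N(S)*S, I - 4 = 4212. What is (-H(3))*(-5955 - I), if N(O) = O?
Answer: 61026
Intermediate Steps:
I = 4216 (I = 4 + 4212 = 4216)
Q(S) = S² (Q(S) = S*S = S²)
H(j) = j² - j
(-H(3))*(-5955 - I) = (-3*(-1 + 3))*(-5955 - 1*4216) = (-3*2)*(-5955 - 4216) = -1*6*(-10171) = -6*(-10171) = 61026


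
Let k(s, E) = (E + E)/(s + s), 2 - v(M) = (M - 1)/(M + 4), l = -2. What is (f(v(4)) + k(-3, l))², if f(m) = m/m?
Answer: 25/9 ≈ 2.7778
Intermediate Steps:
v(M) = 2 - (-1 + M)/(4 + M) (v(M) = 2 - (M - 1)/(M + 4) = 2 - (-1 + M)/(4 + M))
k(s, E) = E/s (k(s, E) = (2*E)/((2*s)) = (2*E)*(1/(2*s)) = E/s)
f(m) = 1
(f(v(4)) + k(-3, l))² = (1 - 2/(-3))² = (1 - 2*(-⅓))² = (1 + ⅔)² = (5/3)² = 25/9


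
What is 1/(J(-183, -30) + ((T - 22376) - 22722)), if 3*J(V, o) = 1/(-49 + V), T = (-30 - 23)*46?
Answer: -696/33085057 ≈ -2.1037e-5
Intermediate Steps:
T = -2438 (T = -53*46 = -2438)
J(V, o) = 1/(3*(-49 + V))
1/(J(-183, -30) + ((T - 22376) - 22722)) = 1/(1/(3*(-49 - 183)) + ((-2438 - 22376) - 22722)) = 1/((1/3)/(-232) + (-24814 - 22722)) = 1/((1/3)*(-1/232) - 47536) = 1/(-1/696 - 47536) = 1/(-33085057/696) = -696/33085057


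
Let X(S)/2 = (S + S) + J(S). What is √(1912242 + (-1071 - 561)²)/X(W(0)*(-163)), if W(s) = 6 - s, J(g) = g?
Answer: -√4575666/5868 ≈ -0.36453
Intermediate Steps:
X(S) = 6*S (X(S) = 2*((S + S) + S) = 2*(2*S + S) = 2*(3*S) = 6*S)
√(1912242 + (-1071 - 561)²)/X(W(0)*(-163)) = √(1912242 + (-1071 - 561)²)/((6*((6 - 1*0)*(-163)))) = √(1912242 + (-1632)²)/((6*((6 + 0)*(-163)))) = √(1912242 + 2663424)/((6*(6*(-163)))) = √4575666/((6*(-978))) = √4575666/(-5868) = √4575666*(-1/5868) = -√4575666/5868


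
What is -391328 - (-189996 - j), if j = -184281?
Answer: -385613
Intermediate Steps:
-391328 - (-189996 - j) = -391328 - (-189996 - 1*(-184281)) = -391328 - (-189996 + 184281) = -391328 - 1*(-5715) = -391328 + 5715 = -385613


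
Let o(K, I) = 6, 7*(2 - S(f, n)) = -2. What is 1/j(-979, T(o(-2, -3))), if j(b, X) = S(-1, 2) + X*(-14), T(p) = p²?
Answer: -7/3512 ≈ -0.0019932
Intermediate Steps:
S(f, n) = 16/7 (S(f, n) = 2 - ⅐*(-2) = 2 + 2/7 = 16/7)
j(b, X) = 16/7 - 14*X (j(b, X) = 16/7 + X*(-14) = 16/7 - 14*X)
1/j(-979, T(o(-2, -3))) = 1/(16/7 - 14*6²) = 1/(16/7 - 14*36) = 1/(16/7 - 504) = 1/(-3512/7) = -7/3512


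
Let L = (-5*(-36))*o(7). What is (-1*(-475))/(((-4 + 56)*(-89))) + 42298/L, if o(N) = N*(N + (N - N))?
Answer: 47891411/10204740 ≈ 4.6931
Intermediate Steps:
o(N) = N² (o(N) = N*(N + 0) = N*N = N²)
L = 8820 (L = -5*(-36)*7² = 180*49 = 8820)
(-1*(-475))/(((-4 + 56)*(-89))) + 42298/L = (-1*(-475))/(((-4 + 56)*(-89))) + 42298/8820 = 475/((52*(-89))) + 42298*(1/8820) = 475/(-4628) + 21149/4410 = 475*(-1/4628) + 21149/4410 = -475/4628 + 21149/4410 = 47891411/10204740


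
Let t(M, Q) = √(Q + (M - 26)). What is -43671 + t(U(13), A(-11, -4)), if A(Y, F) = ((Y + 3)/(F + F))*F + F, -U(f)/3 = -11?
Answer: -43671 + I ≈ -43671.0 + 1.0*I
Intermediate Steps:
U(f) = 33 (U(f) = -3*(-11) = 33)
A(Y, F) = 3/2 + F + Y/2 (A(Y, F) = ((3 + Y)/((2*F)))*F + F = ((3 + Y)*(1/(2*F)))*F + F = ((3 + Y)/(2*F))*F + F = (3/2 + Y/2) + F = 3/2 + F + Y/2)
t(M, Q) = √(-26 + M + Q) (t(M, Q) = √(Q + (-26 + M)) = √(-26 + M + Q))
-43671 + t(U(13), A(-11, -4)) = -43671 + √(-26 + 33 + (3/2 - 4 + (½)*(-11))) = -43671 + √(-26 + 33 + (3/2 - 4 - 11/2)) = -43671 + √(-26 + 33 - 8) = -43671 + √(-1) = -43671 + I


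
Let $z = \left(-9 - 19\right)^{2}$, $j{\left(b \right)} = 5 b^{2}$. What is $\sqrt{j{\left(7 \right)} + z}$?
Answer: $7 \sqrt{21} \approx 32.078$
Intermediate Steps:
$z = 784$ ($z = \left(-9 - 19\right)^{2} = \left(-28\right)^{2} = 784$)
$\sqrt{j{\left(7 \right)} + z} = \sqrt{5 \cdot 7^{2} + 784} = \sqrt{5 \cdot 49 + 784} = \sqrt{245 + 784} = \sqrt{1029} = 7 \sqrt{21}$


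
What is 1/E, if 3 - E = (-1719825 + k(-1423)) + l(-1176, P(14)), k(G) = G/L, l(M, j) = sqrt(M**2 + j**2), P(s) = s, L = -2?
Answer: 6876466/11821440629601 + 56*sqrt(7057)/11821440629601 ≈ 5.8209e-7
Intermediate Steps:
k(G) = -G/2 (k(G) = G/(-2) = G*(-1/2) = -G/2)
E = 3438233/2 - 14*sqrt(7057) (E = 3 - ((-1719825 - 1/2*(-1423)) + sqrt((-1176)**2 + 14**2)) = 3 - ((-1719825 + 1423/2) + sqrt(1382976 + 196)) = 3 - (-3438227/2 + sqrt(1383172)) = 3 - (-3438227/2 + 14*sqrt(7057)) = 3 + (3438227/2 - 14*sqrt(7057)) = 3438233/2 - 14*sqrt(7057) ≈ 1.7179e+6)
1/E = 1/(3438233/2 - 14*sqrt(7057))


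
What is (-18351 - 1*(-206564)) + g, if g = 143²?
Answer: 208662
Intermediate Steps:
g = 20449
(-18351 - 1*(-206564)) + g = (-18351 - 1*(-206564)) + 20449 = (-18351 + 206564) + 20449 = 188213 + 20449 = 208662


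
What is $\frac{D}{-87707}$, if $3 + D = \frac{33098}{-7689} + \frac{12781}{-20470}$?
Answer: $\frac{1247970659}{13804540647810} \approx 9.0403 \cdot 10^{-5}$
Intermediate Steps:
$D = - \frac{1247970659}{157393830}$ ($D = -3 + \left(\frac{33098}{-7689} + \frac{12781}{-20470}\right) = -3 + \left(33098 \left(- \frac{1}{7689}\right) + 12781 \left(- \frac{1}{20470}\right)\right) = -3 - \frac{775789169}{157393830} = - \frac{1247970659}{157393830} \approx -7.929$)
$\frac{D}{-87707} = - \frac{1247970659}{157393830 \left(-87707\right)} = \left(- \frac{1247970659}{157393830}\right) \left(- \frac{1}{87707}\right) = \frac{1247970659}{13804540647810}$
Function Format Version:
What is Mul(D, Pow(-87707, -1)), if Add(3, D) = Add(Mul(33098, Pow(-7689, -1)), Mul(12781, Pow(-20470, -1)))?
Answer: Rational(1247970659, 13804540647810) ≈ 9.0403e-5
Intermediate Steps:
D = Rational(-1247970659, 157393830) (D = Add(-3, Add(Mul(33098, Pow(-7689, -1)), Mul(12781, Pow(-20470, -1)))) = Add(-3, Add(Mul(33098, Rational(-1, 7689)), Mul(12781, Rational(-1, 20470)))) = Add(-3, Add(Rational(-33098, 7689), Rational(-12781, 20470))) = Add(-3, Rational(-775789169, 157393830)) = Rational(-1247970659, 157393830) ≈ -7.9290)
Mul(D, Pow(-87707, -1)) = Mul(Rational(-1247970659, 157393830), Pow(-87707, -1)) = Mul(Rational(-1247970659, 157393830), Rational(-1, 87707)) = Rational(1247970659, 13804540647810)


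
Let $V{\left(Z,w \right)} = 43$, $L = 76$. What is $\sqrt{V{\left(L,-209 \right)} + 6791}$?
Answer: $\sqrt{6834} \approx 82.668$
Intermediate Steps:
$\sqrt{V{\left(L,-209 \right)} + 6791} = \sqrt{43 + 6791} = \sqrt{6834}$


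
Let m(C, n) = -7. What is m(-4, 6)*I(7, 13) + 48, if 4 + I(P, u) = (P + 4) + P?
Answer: -50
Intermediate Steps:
I(P, u) = 2*P (I(P, u) = -4 + ((P + 4) + P) = -4 + ((4 + P) + P) = -4 + (4 + 2*P) = 2*P)
m(-4, 6)*I(7, 13) + 48 = -14*7 + 48 = -7*14 + 48 = -98 + 48 = -50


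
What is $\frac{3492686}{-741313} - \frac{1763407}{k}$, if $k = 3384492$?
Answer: $- \frac{13128204358903}{2508967917996} \approx -5.2325$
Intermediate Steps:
$\frac{3492686}{-741313} - \frac{1763407}{k} = \frac{3492686}{-741313} - \frac{1763407}{3384492} = 3492686 \left(- \frac{1}{741313}\right) - \frac{1763407}{3384492} = - \frac{3492686}{741313} - \frac{1763407}{3384492} = - \frac{13128204358903}{2508967917996}$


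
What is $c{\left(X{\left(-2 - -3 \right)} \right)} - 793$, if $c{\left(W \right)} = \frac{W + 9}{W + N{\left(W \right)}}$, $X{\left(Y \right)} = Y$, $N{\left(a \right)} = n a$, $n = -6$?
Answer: $-795$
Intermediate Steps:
$N{\left(a \right)} = - 6 a$
$c{\left(W \right)} = - \frac{9 + W}{5 W}$ ($c{\left(W \right)} = \frac{W + 9}{W - 6 W} = \frac{9 + W}{\left(-5\right) W} = \left(9 + W\right) \left(- \frac{1}{5 W}\right) = - \frac{9 + W}{5 W}$)
$c{\left(X{\left(-2 - -3 \right)} \right)} - 793 = \frac{-9 - \left(-2 - -3\right)}{5 \left(-2 - -3\right)} - 793 = \frac{-9 - \left(-2 + 3\right)}{5 \left(-2 + 3\right)} - 793 = \frac{-9 - 1}{5 \cdot 1} - 793 = \frac{1}{5} \cdot 1 \left(-9 - 1\right) - 793 = \frac{1}{5} \cdot 1 \left(-10\right) - 793 = -2 - 793 = -795$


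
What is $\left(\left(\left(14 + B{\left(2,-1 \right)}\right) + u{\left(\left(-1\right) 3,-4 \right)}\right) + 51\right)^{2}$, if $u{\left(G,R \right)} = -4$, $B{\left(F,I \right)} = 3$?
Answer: $4096$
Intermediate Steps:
$\left(\left(\left(14 + B{\left(2,-1 \right)}\right) + u{\left(\left(-1\right) 3,-4 \right)}\right) + 51\right)^{2} = \left(\left(\left(14 + 3\right) - 4\right) + 51\right)^{2} = \left(\left(17 - 4\right) + 51\right)^{2} = \left(13 + 51\right)^{2} = 64^{2} = 4096$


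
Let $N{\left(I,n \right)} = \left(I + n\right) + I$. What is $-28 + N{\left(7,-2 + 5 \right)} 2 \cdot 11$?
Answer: $346$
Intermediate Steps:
$N{\left(I,n \right)} = n + 2 I$
$-28 + N{\left(7,-2 + 5 \right)} 2 \cdot 11 = -28 + \left(\left(-2 + 5\right) + 2 \cdot 7\right) 2 \cdot 11 = -28 + \left(3 + 14\right) 22 = -28 + 17 \cdot 22 = -28 + 374 = 346$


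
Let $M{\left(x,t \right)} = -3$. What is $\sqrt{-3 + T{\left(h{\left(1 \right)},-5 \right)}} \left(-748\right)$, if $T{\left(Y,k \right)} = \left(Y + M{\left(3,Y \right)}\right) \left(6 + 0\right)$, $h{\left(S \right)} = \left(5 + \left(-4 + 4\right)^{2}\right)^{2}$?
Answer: $- 748 \sqrt{129} \approx -8495.6$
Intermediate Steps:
$h{\left(S \right)} = 25$ ($h{\left(S \right)} = \left(5 + 0^{2}\right)^{2} = \left(5 + 0\right)^{2} = 5^{2} = 25$)
$T{\left(Y,k \right)} = -18 + 6 Y$ ($T{\left(Y,k \right)} = \left(Y - 3\right) \left(6 + 0\right) = \left(-3 + Y\right) 6 = -18 + 6 Y$)
$\sqrt{-3 + T{\left(h{\left(1 \right)},-5 \right)}} \left(-748\right) = \sqrt{-3 + \left(-18 + 6 \cdot 25\right)} \left(-748\right) = \sqrt{-3 + \left(-18 + 150\right)} \left(-748\right) = \sqrt{-3 + 132} \left(-748\right) = \sqrt{129} \left(-748\right) = - 748 \sqrt{129}$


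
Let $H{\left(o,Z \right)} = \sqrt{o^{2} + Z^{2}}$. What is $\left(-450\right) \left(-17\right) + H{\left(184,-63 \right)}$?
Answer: $7650 + 5 \sqrt{1513} \approx 7844.5$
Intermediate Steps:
$H{\left(o,Z \right)} = \sqrt{Z^{2} + o^{2}}$
$\left(-450\right) \left(-17\right) + H{\left(184,-63 \right)} = \left(-450\right) \left(-17\right) + \sqrt{\left(-63\right)^{2} + 184^{2}} = 7650 + \sqrt{3969 + 33856} = 7650 + \sqrt{37825} = 7650 + 5 \sqrt{1513}$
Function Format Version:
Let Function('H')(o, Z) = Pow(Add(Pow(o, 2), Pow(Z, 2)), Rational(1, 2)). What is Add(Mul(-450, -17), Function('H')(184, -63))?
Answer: Add(7650, Mul(5, Pow(1513, Rational(1, 2)))) ≈ 7844.5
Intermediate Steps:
Function('H')(o, Z) = Pow(Add(Pow(Z, 2), Pow(o, 2)), Rational(1, 2))
Add(Mul(-450, -17), Function('H')(184, -63)) = Add(Mul(-450, -17), Pow(Add(Pow(-63, 2), Pow(184, 2)), Rational(1, 2))) = Add(7650, Pow(Add(3969, 33856), Rational(1, 2))) = Add(7650, Pow(37825, Rational(1, 2))) = Add(7650, Mul(5, Pow(1513, Rational(1, 2))))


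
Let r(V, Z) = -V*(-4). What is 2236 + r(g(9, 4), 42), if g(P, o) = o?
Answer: 2252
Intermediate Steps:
r(V, Z) = 4*V
2236 + r(g(9, 4), 42) = 2236 + 4*4 = 2236 + 16 = 2252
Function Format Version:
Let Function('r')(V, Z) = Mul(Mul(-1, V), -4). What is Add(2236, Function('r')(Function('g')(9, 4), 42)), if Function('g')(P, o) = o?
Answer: 2252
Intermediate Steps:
Function('r')(V, Z) = Mul(4, V)
Add(2236, Function('r')(Function('g')(9, 4), 42)) = Add(2236, Mul(4, 4)) = Add(2236, 16) = 2252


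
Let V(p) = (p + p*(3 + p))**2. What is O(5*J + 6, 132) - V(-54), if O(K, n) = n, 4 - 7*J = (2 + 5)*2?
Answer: -7289868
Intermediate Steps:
J = -10/7 (J = 4/7 - (2 + 5)*2/7 = 4/7 - 2 = -10/7 ≈ -1.4286)
O(5*J + 6, 132) - V(-54) = 132 - (-54)**2*(4 - 54)**2 = 132 - 2916*(-50)**2 = 132 - 2916*2500 = 132 - 1*7290000 = 132 - 7290000 = -7289868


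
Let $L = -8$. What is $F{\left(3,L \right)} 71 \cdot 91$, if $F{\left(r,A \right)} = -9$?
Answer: $-58149$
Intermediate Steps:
$F{\left(3,L \right)} 71 \cdot 91 = \left(-9\right) 71 \cdot 91 = \left(-639\right) 91 = -58149$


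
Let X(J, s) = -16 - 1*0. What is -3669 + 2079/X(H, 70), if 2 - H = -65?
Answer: -60783/16 ≈ -3798.9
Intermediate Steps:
H = 67 (H = 2 - 1*(-65) = 2 + 65 = 67)
X(J, s) = -16 (X(J, s) = -16 + 0 = -16)
-3669 + 2079/X(H, 70) = -3669 + 2079/(-16) = -3669 + 2079*(-1/16) = -3669 - 2079/16 = -60783/16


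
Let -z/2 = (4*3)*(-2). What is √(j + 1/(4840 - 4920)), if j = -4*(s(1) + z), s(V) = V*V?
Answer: I*√78405/20 ≈ 14.0*I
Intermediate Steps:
s(V) = V²
z = 48 (z = -2*4*3*(-2) = -24*(-2) = -2*(-24) = 48)
j = -196 (j = -4*(1² + 48) = -4*(1 + 48) = -4*49 = -196)
√(j + 1/(4840 - 4920)) = √(-196 + 1/(4840 - 4920)) = √(-196 + 1/(-80)) = √(-196 - 1/80) = √(-15681/80) = I*√78405/20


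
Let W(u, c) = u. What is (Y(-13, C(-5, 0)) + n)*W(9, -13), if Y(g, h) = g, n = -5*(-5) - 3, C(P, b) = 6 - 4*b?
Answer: 81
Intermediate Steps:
n = 22 (n = 25 - 3 = 22)
(Y(-13, C(-5, 0)) + n)*W(9, -13) = (-13 + 22)*9 = 9*9 = 81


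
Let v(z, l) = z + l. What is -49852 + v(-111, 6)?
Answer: -49957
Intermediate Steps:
v(z, l) = l + z
-49852 + v(-111, 6) = -49852 + (6 - 111) = -49852 - 105 = -49957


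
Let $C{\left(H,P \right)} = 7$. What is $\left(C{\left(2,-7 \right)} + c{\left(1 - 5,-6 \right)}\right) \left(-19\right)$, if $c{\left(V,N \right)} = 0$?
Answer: $-133$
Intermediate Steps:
$\left(C{\left(2,-7 \right)} + c{\left(1 - 5,-6 \right)}\right) \left(-19\right) = \left(7 + 0\right) \left(-19\right) = 7 \left(-19\right) = -133$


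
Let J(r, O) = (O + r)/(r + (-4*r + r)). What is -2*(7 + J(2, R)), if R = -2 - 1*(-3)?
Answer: -25/2 ≈ -12.500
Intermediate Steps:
R = 1 (R = -2 + 3 = 1)
J(r, O) = -(O + r)/(2*r) (J(r, O) = (O + r)/(r - 3*r) = (O + r)/((-2*r)) = (O + r)*(-1/(2*r)) = -(O + r)/(2*r))
-2*(7 + J(2, R)) = -2*(7 + (½)*(-1*1 - 1*2)/2) = -2*(7 + (½)*(½)*(-1 - 2)) = -2*(7 + (½)*(½)*(-3)) = -2*(7 - ¾) = -2*25/4 = -25/2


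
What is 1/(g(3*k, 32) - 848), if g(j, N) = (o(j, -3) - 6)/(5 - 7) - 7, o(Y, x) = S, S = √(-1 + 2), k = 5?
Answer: -2/1705 ≈ -0.0011730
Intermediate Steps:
S = 1 (S = √1 = 1)
o(Y, x) = 1
g(j, N) = -9/2 (g(j, N) = (1 - 6)/(5 - 7) - 7 = -5/(-2) - 7 = -5*(-½) - 7 = 5/2 - 7 = -9/2)
1/(g(3*k, 32) - 848) = 1/(-9/2 - 848) = 1/(-1705/2) = -2/1705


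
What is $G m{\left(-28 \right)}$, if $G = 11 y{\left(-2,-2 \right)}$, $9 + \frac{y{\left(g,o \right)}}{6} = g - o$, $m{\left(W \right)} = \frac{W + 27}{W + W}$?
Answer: $- \frac{297}{28} \approx -10.607$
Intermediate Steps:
$m{\left(W \right)} = \frac{27 + W}{2 W}$
$y{\left(g,o \right)} = -54 - 6 o + 6 g$ ($y{\left(g,o \right)} = -54 + 6 \left(g - o\right) = -54 + \left(- 6 o + 6 g\right) = -54 - 6 o + 6 g$)
$G = -594$ ($G = 11 \left(-54 - -12 + 6 \left(-2\right)\right) = 11 \left(-54 + 12 - 12\right) = 11 \left(-54\right) = -594$)
$G m{\left(-28 \right)} = - 594 \frac{27 - 28}{2 \left(-28\right)} = - 594 \cdot \frac{1}{2} \left(- \frac{1}{28}\right) \left(-1\right) = \left(-594\right) \frac{1}{56} = - \frac{297}{28}$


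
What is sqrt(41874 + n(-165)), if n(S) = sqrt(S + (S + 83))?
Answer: sqrt(41874 + I*sqrt(247)) ≈ 204.63 + 0.0384*I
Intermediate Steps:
n(S) = sqrt(83 + 2*S) (n(S) = sqrt(S + (83 + S)) = sqrt(83 + 2*S))
sqrt(41874 + n(-165)) = sqrt(41874 + sqrt(83 + 2*(-165))) = sqrt(41874 + sqrt(83 - 330)) = sqrt(41874 + sqrt(-247)) = sqrt(41874 + I*sqrt(247))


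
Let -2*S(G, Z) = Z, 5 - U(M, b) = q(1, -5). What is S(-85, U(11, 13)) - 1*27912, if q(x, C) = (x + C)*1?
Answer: -55833/2 ≈ -27917.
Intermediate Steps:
q(x, C) = C + x (q(x, C) = (C + x)*1 = C + x)
U(M, b) = 9 (U(M, b) = 5 - (-5 + 1) = 5 - 1*(-4) = 5 + 4 = 9)
S(G, Z) = -Z/2
S(-85, U(11, 13)) - 1*27912 = -1/2*9 - 1*27912 = -9/2 - 27912 = -55833/2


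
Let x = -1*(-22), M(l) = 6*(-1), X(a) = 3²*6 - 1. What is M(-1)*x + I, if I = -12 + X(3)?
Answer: -91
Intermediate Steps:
X(a) = 53 (X(a) = 9*6 - 1 = 54 - 1 = 53)
M(l) = -6
x = 22
I = 41 (I = -12 + 53 = 41)
M(-1)*x + I = -6*22 + 41 = -132 + 41 = -91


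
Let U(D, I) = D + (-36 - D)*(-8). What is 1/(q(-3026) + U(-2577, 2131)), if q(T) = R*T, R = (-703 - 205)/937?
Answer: -937/18714377 ≈ -5.0068e-5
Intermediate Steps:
R = -908/937 (R = -908*1/937 = -908/937 ≈ -0.96905)
U(D, I) = 288 + 9*D (U(D, I) = D + (288 + 8*D) = 288 + 9*D)
q(T) = -908*T/937
1/(q(-3026) + U(-2577, 2131)) = 1/(-908/937*(-3026) + (288 + 9*(-2577))) = 1/(2747608/937 + (288 - 23193)) = 1/(2747608/937 - 22905) = 1/(-18714377/937) = -937/18714377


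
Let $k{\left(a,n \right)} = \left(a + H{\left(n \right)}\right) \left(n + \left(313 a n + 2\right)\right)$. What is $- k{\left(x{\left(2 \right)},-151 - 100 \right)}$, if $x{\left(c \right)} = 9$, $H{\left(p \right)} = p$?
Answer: $-171170472$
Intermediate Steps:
$k{\left(a,n \right)} = \left(a + n\right) \left(2 + n + 313 a n\right)$ ($k{\left(a,n \right)} = \left(a + n\right) \left(n + \left(313 a n + 2\right)\right) = \left(a + n\right) \left(n + \left(2 + 313 a n\right)\right) = \left(a + n\right) \left(2 + n + 313 a n\right)$)
$- k{\left(x{\left(2 \right)},-151 - 100 \right)} = - (\left(-151 - 100\right)^{2} + 2 \cdot 9 + 2 \left(-151 - 100\right) + 9 \left(-151 - 100\right) + 313 \cdot 9 \left(-151 - 100\right)^{2} + 313 \left(-151 - 100\right) 9^{2}) = - (\left(-151 - 100\right)^{2} + 18 + 2 \left(-151 - 100\right) + 9 \left(-151 - 100\right) + 313 \cdot 9 \left(-151 - 100\right)^{2} + 313 \left(-151 - 100\right) 81) = - (\left(-251\right)^{2} + 18 + 2 \left(-251\right) + 9 \left(-251\right) + 313 \cdot 9 \left(-251\right)^{2} + 313 \left(-251\right) 81) = - (63001 + 18 - 502 - 2259 + 313 \cdot 9 \cdot 63001 - 6363603) = - (63001 + 18 - 502 - 2259 + 177473817 - 6363603) = \left(-1\right) 171170472 = -171170472$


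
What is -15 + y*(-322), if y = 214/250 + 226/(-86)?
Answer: 2986103/5375 ≈ 555.55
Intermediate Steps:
y = -9524/5375 (y = 214*(1/250) + 226*(-1/86) = 107/125 - 113/43 = -9524/5375 ≈ -1.7719)
-15 + y*(-322) = -15 - 9524/5375*(-322) = -15 + 3066728/5375 = 2986103/5375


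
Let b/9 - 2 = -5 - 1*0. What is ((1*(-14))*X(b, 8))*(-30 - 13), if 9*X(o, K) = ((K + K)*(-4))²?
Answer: 2465792/9 ≈ 2.7398e+5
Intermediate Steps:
b = -27 (b = 18 + 9*(-5 - 1*0) = 18 + 9*(-5 + 0) = 18 + 9*(-5) = 18 - 45 = -27)
X(o, K) = 64*K²/9 (X(o, K) = ((K + K)*(-4))²/9 = ((2*K)*(-4))²/9 = (-8*K)²/9 = (64*K²)/9 = 64*K²/9)
((1*(-14))*X(b, 8))*(-30 - 13) = ((1*(-14))*((64/9)*8²))*(-30 - 13) = -896*64/9*(-43) = -14*4096/9*(-43) = -57344/9*(-43) = 2465792/9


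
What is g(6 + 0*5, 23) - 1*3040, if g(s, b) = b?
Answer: -3017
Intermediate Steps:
g(6 + 0*5, 23) - 1*3040 = 23 - 1*3040 = 23 - 3040 = -3017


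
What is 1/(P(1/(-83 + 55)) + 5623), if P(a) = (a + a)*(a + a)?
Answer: 196/1102109 ≈ 0.00017784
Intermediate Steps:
P(a) = 4*a**2 (P(a) = (2*a)*(2*a) = 4*a**2)
1/(P(1/(-83 + 55)) + 5623) = 1/(4*(1/(-83 + 55))**2 + 5623) = 1/(4*(1/(-28))**2 + 5623) = 1/(4*(-1/28)**2 + 5623) = 1/(4*(1/784) + 5623) = 1/(1/196 + 5623) = 1/(1102109/196) = 196/1102109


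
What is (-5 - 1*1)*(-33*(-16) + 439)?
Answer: -5802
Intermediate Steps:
(-5 - 1*1)*(-33*(-16) + 439) = (-5 - 1)*(528 + 439) = -6*967 = -5802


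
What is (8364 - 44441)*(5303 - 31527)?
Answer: 946083248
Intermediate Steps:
(8364 - 44441)*(5303 - 31527) = -36077*(-26224) = 946083248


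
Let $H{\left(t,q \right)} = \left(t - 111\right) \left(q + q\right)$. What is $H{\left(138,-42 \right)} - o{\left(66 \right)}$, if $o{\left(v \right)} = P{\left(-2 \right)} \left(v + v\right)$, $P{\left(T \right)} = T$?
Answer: $-2004$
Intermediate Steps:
$H{\left(t,q \right)} = 2 q \left(-111 + t\right)$ ($H{\left(t,q \right)} = \left(-111 + t\right) 2 q = 2 q \left(-111 + t\right)$)
$o{\left(v \right)} = - 4 v$ ($o{\left(v \right)} = - 2 \left(v + v\right) = - 2 \cdot 2 v = - 4 v$)
$H{\left(138,-42 \right)} - o{\left(66 \right)} = 2 \left(-42\right) \left(-111 + 138\right) - \left(-4\right) 66 = 2 \left(-42\right) 27 - -264 = -2268 + 264 = -2004$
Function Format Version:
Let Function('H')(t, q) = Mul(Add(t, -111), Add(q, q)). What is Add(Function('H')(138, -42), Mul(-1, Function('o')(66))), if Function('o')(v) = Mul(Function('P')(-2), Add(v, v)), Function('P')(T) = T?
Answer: -2004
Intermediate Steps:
Function('H')(t, q) = Mul(2, q, Add(-111, t)) (Function('H')(t, q) = Mul(Add(-111, t), Mul(2, q)) = Mul(2, q, Add(-111, t)))
Function('o')(v) = Mul(-4, v) (Function('o')(v) = Mul(-2, Add(v, v)) = Mul(-2, Mul(2, v)) = Mul(-4, v))
Add(Function('H')(138, -42), Mul(-1, Function('o')(66))) = Add(Mul(2, -42, Add(-111, 138)), Mul(-1, Mul(-4, 66))) = Add(Mul(2, -42, 27), Mul(-1, -264)) = Add(-2268, 264) = -2004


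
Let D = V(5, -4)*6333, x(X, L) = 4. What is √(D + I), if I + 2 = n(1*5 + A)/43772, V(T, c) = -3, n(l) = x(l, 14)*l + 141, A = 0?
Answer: I*√9101420159173/21886 ≈ 137.84*I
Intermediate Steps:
n(l) = 141 + 4*l (n(l) = 4*l + 141 = 141 + 4*l)
I = -87383/43772 (I = -2 + (141 + 4*(1*5 + 0))/43772 = -2 + (141 + 4*(5 + 0))*(1/43772) = -2 + (141 + 4*5)*(1/43772) = -2 + (141 + 20)*(1/43772) = -2 + 161*(1/43772) = -2 + 161/43772 = -87383/43772 ≈ -1.9963)
D = -18999 (D = -3*6333 = -18999)
√(D + I) = √(-18999 - 87383/43772) = √(-831711611/43772) = I*√9101420159173/21886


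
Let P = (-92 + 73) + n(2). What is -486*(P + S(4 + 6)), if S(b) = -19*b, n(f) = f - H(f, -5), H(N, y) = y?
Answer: 98172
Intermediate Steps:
n(f) = 5 + f (n(f) = f - 1*(-5) = f + 5 = 5 + f)
P = -12 (P = (-92 + 73) + (5 + 2) = -19 + 7 = -12)
-486*(P + S(4 + 6)) = -486*(-12 - 19*(4 + 6)) = -486*(-12 - 19*10) = -486*(-12 - 190) = -486*(-202) = 98172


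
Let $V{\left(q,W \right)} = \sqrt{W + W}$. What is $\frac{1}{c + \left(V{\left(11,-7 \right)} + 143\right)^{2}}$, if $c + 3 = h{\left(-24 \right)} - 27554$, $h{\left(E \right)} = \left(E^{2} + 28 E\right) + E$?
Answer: $- \frac{i}{286 \sqrt{14} + 7242 i} \approx -0.00013513 - 1.9968 \cdot 10^{-5} i$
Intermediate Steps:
$V{\left(q,W \right)} = \sqrt{2} \sqrt{W}$ ($V{\left(q,W \right)} = \sqrt{2 W} = \sqrt{2} \sqrt{W}$)
$h{\left(E \right)} = E^{2} + 29 E$
$c = -27677$ ($c = -3 - \left(27554 + 24 \left(29 - 24\right)\right) = -3 - 27674 = -27677$)
$\frac{1}{c + \left(V{\left(11,-7 \right)} + 143\right)^{2}} = \frac{1}{-27677 + \left(\sqrt{2} \sqrt{-7} + 143\right)^{2}} = \frac{1}{-27677 + \left(\sqrt{2} i \sqrt{7} + 143\right)^{2}} = \frac{1}{-27677 + \left(i \sqrt{14} + 143\right)^{2}} = \frac{1}{-27677 + \left(143 + i \sqrt{14}\right)^{2}}$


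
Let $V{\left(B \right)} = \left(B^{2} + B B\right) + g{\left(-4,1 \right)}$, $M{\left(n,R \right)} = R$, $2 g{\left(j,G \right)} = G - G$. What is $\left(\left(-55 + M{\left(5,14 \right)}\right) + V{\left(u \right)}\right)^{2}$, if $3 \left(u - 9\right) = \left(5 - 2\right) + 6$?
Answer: $61009$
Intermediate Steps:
$g{\left(j,G \right)} = 0$ ($g{\left(j,G \right)} = \frac{G - G}{2} = \frac{1}{2} \cdot 0 = 0$)
$u = 12$ ($u = 9 + \frac{\left(5 - 2\right) + 6}{3} = 9 + \frac{3 + 6}{3} = 9 + \frac{1}{3} \cdot 9 = 9 + 3 = 12$)
$V{\left(B \right)} = 2 B^{2}$ ($V{\left(B \right)} = \left(B^{2} + B B\right) + 0 = \left(B^{2} + B^{2}\right) + 0 = 2 B^{2} + 0 = 2 B^{2}$)
$\left(\left(-55 + M{\left(5,14 \right)}\right) + V{\left(u \right)}\right)^{2} = \left(\left(-55 + 14\right) + 2 \cdot 12^{2}\right)^{2} = \left(-41 + 2 \cdot 144\right)^{2} = \left(-41 + 288\right)^{2} = 247^{2} = 61009$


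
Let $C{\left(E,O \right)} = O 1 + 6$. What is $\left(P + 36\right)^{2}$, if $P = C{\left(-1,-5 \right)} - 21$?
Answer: $256$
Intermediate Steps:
$C{\left(E,O \right)} = 6 + O$ ($C{\left(E,O \right)} = O + 6 = 6 + O$)
$P = -20$ ($P = \left(6 - 5\right) - 21 = 1 - 21 = -20$)
$\left(P + 36\right)^{2} = \left(-20 + 36\right)^{2} = 16^{2} = 256$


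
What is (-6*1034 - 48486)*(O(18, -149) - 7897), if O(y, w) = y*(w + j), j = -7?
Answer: 585456450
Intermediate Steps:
O(y, w) = y*(-7 + w) (O(y, w) = y*(w - 7) = y*(-7 + w))
(-6*1034 - 48486)*(O(18, -149) - 7897) = (-6*1034 - 48486)*(18*(-7 - 149) - 7897) = (-6204 - 48486)*(18*(-156) - 7897) = -54690*(-2808 - 7897) = -54690*(-10705) = 585456450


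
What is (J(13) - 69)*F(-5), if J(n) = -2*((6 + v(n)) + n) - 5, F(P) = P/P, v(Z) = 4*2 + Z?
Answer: -154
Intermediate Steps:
v(Z) = 8 + Z
F(P) = 1
J(n) = -33 - 4*n (J(n) = -2*((6 + (8 + n)) + n) - 5 = -2*((14 + n) + n) - 5 = -2*(14 + 2*n) - 5 = (-28 - 4*n) - 5 = -33 - 4*n)
(J(13) - 69)*F(-5) = ((-33 - 4*13) - 69)*1 = ((-33 - 52) - 69)*1 = (-85 - 69)*1 = -154*1 = -154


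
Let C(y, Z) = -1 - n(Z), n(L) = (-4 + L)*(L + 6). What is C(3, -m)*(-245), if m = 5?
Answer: -1960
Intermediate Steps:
n(L) = (-4 + L)*(6 + L)
C(y, Z) = 23 - Z**2 - 2*Z (C(y, Z) = -1 - (-24 + Z**2 + 2*Z) = -1 + (24 - Z**2 - 2*Z) = 23 - Z**2 - 2*Z)
C(3, -m)*(-245) = (23 - (-1*5)**2 - (-2)*5)*(-245) = (23 - 1*(-5)**2 - 2*(-5))*(-245) = (23 - 1*25 + 10)*(-245) = (23 - 25 + 10)*(-245) = 8*(-245) = -1960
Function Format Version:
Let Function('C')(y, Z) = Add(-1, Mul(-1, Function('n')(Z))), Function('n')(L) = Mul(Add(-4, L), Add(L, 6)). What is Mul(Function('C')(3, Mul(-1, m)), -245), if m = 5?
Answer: -1960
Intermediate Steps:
Function('n')(L) = Mul(Add(-4, L), Add(6, L))
Function('C')(y, Z) = Add(23, Mul(-1, Pow(Z, 2)), Mul(-2, Z)) (Function('C')(y, Z) = Add(-1, Mul(-1, Add(-24, Pow(Z, 2), Mul(2, Z)))) = Add(-1, Add(24, Mul(-1, Pow(Z, 2)), Mul(-2, Z))) = Add(23, Mul(-1, Pow(Z, 2)), Mul(-2, Z)))
Mul(Function('C')(3, Mul(-1, m)), -245) = Mul(Add(23, Mul(-1, Pow(Mul(-1, 5), 2)), Mul(-2, Mul(-1, 5))), -245) = Mul(Add(23, Mul(-1, Pow(-5, 2)), Mul(-2, -5)), -245) = Mul(Add(23, Mul(-1, 25), 10), -245) = Mul(Add(23, -25, 10), -245) = Mul(8, -245) = -1960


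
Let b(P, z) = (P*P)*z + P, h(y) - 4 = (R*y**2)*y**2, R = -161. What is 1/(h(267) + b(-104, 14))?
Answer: -1/818221413557 ≈ -1.2222e-12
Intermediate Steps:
h(y) = 4 - 161*y**4 (h(y) = 4 + (-161*y**2)*y**2 = 4 - 161*y**4)
b(P, z) = P + z*P**2 (b(P, z) = P**2*z + P = z*P**2 + P = P + z*P**2)
1/(h(267) + b(-104, 14)) = 1/((4 - 161*267**4) - 104*(1 - 104*14)) = 1/((4 - 161*5082121521) - 104*(1 - 1456)) = 1/((4 - 818221564881) - 104*(-1455)) = 1/(-818221564877 + 151320) = 1/(-818221413557) = -1/818221413557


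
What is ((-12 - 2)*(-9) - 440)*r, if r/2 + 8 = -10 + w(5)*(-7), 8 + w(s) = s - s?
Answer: -23864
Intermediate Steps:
w(s) = -8 (w(s) = -8 + (s - s) = -8 + 0 = -8)
r = 76 (r = -16 + 2*(-10 - 8*(-7)) = -16 + 2*(-10 + 56) = -16 + 2*46 = -16 + 92 = 76)
((-12 - 2)*(-9) - 440)*r = ((-12 - 2)*(-9) - 440)*76 = (-14*(-9) - 440)*76 = (126 - 440)*76 = -314*76 = -23864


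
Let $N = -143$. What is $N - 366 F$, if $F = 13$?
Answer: $-4901$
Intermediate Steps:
$N - 366 F = -143 - 4758 = -4901$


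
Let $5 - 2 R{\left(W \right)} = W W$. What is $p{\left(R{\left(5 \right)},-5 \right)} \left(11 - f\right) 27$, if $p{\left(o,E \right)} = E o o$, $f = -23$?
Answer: $-459000$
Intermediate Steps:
$R{\left(W \right)} = \frac{5}{2} - \frac{W^{2}}{2}$ ($R{\left(W \right)} = \frac{5}{2} - \frac{W W}{2} = \frac{5}{2} - \frac{W^{2}}{2}$)
$p{\left(o,E \right)} = E o^{2}$
$p{\left(R{\left(5 \right)},-5 \right)} \left(11 - f\right) 27 = - 5 \left(\frac{5}{2} - \frac{5^{2}}{2}\right)^{2} \left(11 - -23\right) 27 = - 5 \left(\frac{5}{2} - \frac{25}{2}\right)^{2} \left(11 + 23\right) 27 = - 5 \left(\frac{5}{2} - \frac{25}{2}\right)^{2} \cdot 34 \cdot 27 = - 5 \left(-10\right)^{2} \cdot 34 \cdot 27 = \left(-5\right) 100 \cdot 34 \cdot 27 = \left(-500\right) 34 \cdot 27 = \left(-17000\right) 27 = -459000$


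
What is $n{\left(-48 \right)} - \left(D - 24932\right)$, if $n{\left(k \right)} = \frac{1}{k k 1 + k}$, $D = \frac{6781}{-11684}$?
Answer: $\frac{164300122637}{6589776} \approx 24933.0$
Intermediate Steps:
$D = - \frac{6781}{11684}$ ($D = 6781 \left(- \frac{1}{11684}\right) = - \frac{6781}{11684} \approx -0.58037$)
$n{\left(k \right)} = \frac{1}{k + k^{2}}$ ($n{\left(k \right)} = \frac{1}{k^{2} \cdot 1 + k} = \frac{1}{k^{2} + k} = \frac{1}{k + k^{2}}$)
$n{\left(-48 \right)} - \left(D - 24932\right) = \frac{1}{\left(-48\right) \left(1 - 48\right)} - \left(- \frac{6781}{11684} - 24932\right) = - \frac{1}{48 \left(-47\right)} - \left(- \frac{6781}{11684} - 24932\right) = \left(- \frac{1}{48}\right) \left(- \frac{1}{47}\right) - - \frac{291312269}{11684} = \frac{1}{2256} + \frac{291312269}{11684} = \frac{164300122637}{6589776}$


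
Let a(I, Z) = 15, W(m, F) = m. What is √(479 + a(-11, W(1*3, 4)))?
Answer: √494 ≈ 22.226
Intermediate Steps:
√(479 + a(-11, W(1*3, 4))) = √(479 + 15) = √494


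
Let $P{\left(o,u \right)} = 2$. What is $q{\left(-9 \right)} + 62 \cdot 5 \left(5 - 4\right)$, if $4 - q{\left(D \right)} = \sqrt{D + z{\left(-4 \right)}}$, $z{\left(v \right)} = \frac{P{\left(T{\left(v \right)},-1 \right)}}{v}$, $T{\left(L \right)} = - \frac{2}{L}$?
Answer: $314 - \frac{i \sqrt{38}}{2} \approx 314.0 - 3.0822 i$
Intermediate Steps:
$z{\left(v \right)} = \frac{2}{v}$
$q{\left(D \right)} = 4 - \sqrt{- \frac{1}{2} + D}$ ($q{\left(D \right)} = 4 - \sqrt{D + \frac{2}{-4}} = 4 - \sqrt{D + 2 \left(- \frac{1}{4}\right)} = 4 - \sqrt{D - \frac{1}{2}} = 4 - \sqrt{- \frac{1}{2} + D}$)
$q{\left(-9 \right)} + 62 \cdot 5 \left(5 - 4\right) = \left(4 - \frac{\sqrt{-2 + 4 \left(-9\right)}}{2}\right) + 62 \cdot 5 \left(5 - 4\right) = \left(4 - \frac{\sqrt{-2 - 36}}{2}\right) + 62 \cdot 5 \cdot 1 = \left(4 - \frac{\sqrt{-38}}{2}\right) + 62 \cdot 5 = \left(4 - \frac{i \sqrt{38}}{2}\right) + 310 = 314 - \frac{i \sqrt{38}}{2}$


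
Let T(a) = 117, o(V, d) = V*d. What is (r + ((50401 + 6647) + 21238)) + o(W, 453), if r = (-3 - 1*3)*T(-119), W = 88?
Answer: 117448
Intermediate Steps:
r = -702 (r = (-3 - 1*3)*117 = (-3 - 3)*117 = -6*117 = -702)
(r + ((50401 + 6647) + 21238)) + o(W, 453) = (-702 + ((50401 + 6647) + 21238)) + 88*453 = (-702 + (57048 + 21238)) + 39864 = (-702 + 78286) + 39864 = 77584 + 39864 = 117448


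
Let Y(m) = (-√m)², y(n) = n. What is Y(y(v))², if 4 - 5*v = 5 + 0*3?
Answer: 1/25 ≈ 0.040000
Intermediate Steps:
v = -⅕ (v = ⅘ - (5 + 0*3)/5 = ⅘ - (5 + 0)/5 = ⅘ - ⅕*5 = ⅘ - 1 = -⅕ ≈ -0.20000)
Y(m) = m
Y(y(v))² = (-⅕)² = 1/25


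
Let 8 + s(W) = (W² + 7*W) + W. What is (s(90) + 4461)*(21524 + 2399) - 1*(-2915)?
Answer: 317532894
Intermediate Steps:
s(W) = -8 + W² + 8*W (s(W) = -8 + ((W² + 7*W) + W) = -8 + (W² + 8*W) = -8 + W² + 8*W)
(s(90) + 4461)*(21524 + 2399) - 1*(-2915) = ((-8 + 90² + 8*90) + 4461)*(21524 + 2399) - 1*(-2915) = ((-8 + 8100 + 720) + 4461)*23923 + 2915 = (8812 + 4461)*23923 + 2915 = 13273*23923 + 2915 = 317529979 + 2915 = 317532894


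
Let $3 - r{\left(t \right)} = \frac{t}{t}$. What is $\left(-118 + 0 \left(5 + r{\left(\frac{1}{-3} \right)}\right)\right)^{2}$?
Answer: $13924$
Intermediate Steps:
$r{\left(t \right)} = 2$ ($r{\left(t \right)} = 3 - \frac{t}{t} = 3 - 1 = 2$)
$\left(-118 + 0 \left(5 + r{\left(\frac{1}{-3} \right)}\right)\right)^{2} = \left(-118 + 0 \left(5 + 2\right)\right)^{2} = \left(-118 + 0 \cdot 7\right)^{2} = \left(-118 + 0\right)^{2} = \left(-118\right)^{2} = 13924$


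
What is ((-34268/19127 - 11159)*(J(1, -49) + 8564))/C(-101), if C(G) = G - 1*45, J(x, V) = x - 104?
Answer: 1806190492521/2792542 ≈ 6.4679e+5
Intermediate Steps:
J(x, V) = -104 + x
C(G) = -45 + G (C(G) = G - 45 = -45 + G)
((-34268/19127 - 11159)*(J(1, -49) + 8564))/C(-101) = ((-34268/19127 - 11159)*((-104 + 1) + 8564))/(-45 - 101) = ((-34268*1/19127 - 11159)*(-103 + 8564))/(-146) = ((-34268/19127 - 11159)*8461)*(-1/146) = -213472461/19127*8461*(-1/146) = -1806190492521/19127*(-1/146) = 1806190492521/2792542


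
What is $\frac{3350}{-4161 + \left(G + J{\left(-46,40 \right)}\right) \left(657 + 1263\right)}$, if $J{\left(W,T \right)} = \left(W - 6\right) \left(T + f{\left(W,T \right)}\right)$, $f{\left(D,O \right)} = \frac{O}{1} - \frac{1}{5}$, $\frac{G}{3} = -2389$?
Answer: $- \frac{3350}{21732033} \approx -0.00015415$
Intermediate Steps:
$G = -7167$ ($G = 3 \left(-2389\right) = -7167$)
$f{\left(D,O \right)} = - \frac{1}{5} + O$ ($f{\left(D,O \right)} = O 1 - \frac{1}{5} = O - \frac{1}{5} = - \frac{1}{5} + O$)
$J{\left(W,T \right)} = \left(-6 + W\right) \left(- \frac{1}{5} + 2 T\right)$ ($J{\left(W,T \right)} = \left(W - 6\right) \left(T + \left(- \frac{1}{5} + T\right)\right) = \left(-6 + W\right) \left(- \frac{1}{5} + 2 T\right)$)
$\frac{3350}{-4161 + \left(G + J{\left(-46,40 \right)}\right) \left(657 + 1263\right)} = \frac{3350}{-4161 + \left(-7167 + \left(\frac{6}{5} - 480 - - \frac{46}{5} + 2 \cdot 40 \left(-46\right)\right)\right) \left(657 + 1263\right)} = \frac{3350}{-4161 + \left(-7167 + \left(\frac{6}{5} - 480 + \frac{46}{5} - 3680\right)\right) 1920} = \frac{3350}{-4161 + \left(-7167 - \frac{20748}{5}\right) 1920} = \frac{3350}{-4161 - 21727872} = \frac{3350}{-21732033} = 3350 \left(- \frac{1}{21732033}\right) = - \frac{3350}{21732033}$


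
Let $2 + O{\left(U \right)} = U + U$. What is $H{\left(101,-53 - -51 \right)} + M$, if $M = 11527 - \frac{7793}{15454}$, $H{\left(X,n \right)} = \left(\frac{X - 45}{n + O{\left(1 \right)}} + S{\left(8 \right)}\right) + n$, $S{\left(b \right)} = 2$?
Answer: $\frac{177697753}{15454} \approx 11499.0$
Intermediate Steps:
$O{\left(U \right)} = -2 + 2 U$ ($O{\left(U \right)} = -2 + \left(U + U\right) = -2 + 2 U$)
$H{\left(X,n \right)} = 2 + n + \frac{-45 + X}{n}$ ($H{\left(X,n \right)} = \left(\frac{X - 45}{n + \left(-2 + 2 \cdot 1\right)} + 2\right) + n = \left(\frac{-45 + X}{n + \left(-2 + 2\right)} + 2\right) + n = \left(\frac{-45 + X}{n + 0} + 2\right) + n = \left(\frac{-45 + X}{n} + 2\right) + n = \left(2 + \frac{-45 + X}{n}\right) + n = 2 + n + \frac{-45 + X}{n}$)
$M = \frac{178130465}{15454}$ ($M = 11527 - 7793 \cdot \frac{1}{15454} = 11527 - \frac{7793}{15454} = \frac{178130465}{15454} \approx 11527.0$)
$H{\left(101,-53 - -51 \right)} + M = \left(2 - 2 - \frac{45}{-53 - -51} + \frac{101}{-53 - -51}\right) + \frac{178130465}{15454} = \left(2 + \left(-53 + 51\right) - \frac{45}{-53 + 51} + \frac{101}{-53 + 51}\right) + \frac{178130465}{15454} = \left(2 - 2 - \frac{45}{-2} + \frac{101}{-2}\right) + \frac{178130465}{15454} = \left(2 - 2 - - \frac{45}{2} + 101 \left(- \frac{1}{2}\right)\right) + \frac{178130465}{15454} = \left(2 - 2 + \frac{45}{2} - \frac{101}{2}\right) + \frac{178130465}{15454} = -28 + \frac{178130465}{15454} = \frac{177697753}{15454}$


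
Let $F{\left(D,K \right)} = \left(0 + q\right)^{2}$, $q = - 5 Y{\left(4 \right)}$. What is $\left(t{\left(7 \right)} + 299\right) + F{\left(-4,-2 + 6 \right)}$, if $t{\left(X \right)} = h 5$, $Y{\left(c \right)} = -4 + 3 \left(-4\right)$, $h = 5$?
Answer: $6724$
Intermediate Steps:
$Y{\left(c \right)} = -16$ ($Y{\left(c \right)} = -4 - 12 = -16$)
$t{\left(X \right)} = 25$ ($t{\left(X \right)} = 5 \cdot 5 = 25$)
$q = 80$ ($q = \left(-5\right) \left(-16\right) = 80$)
$F{\left(D,K \right)} = 6400$ ($F{\left(D,K \right)} = \left(0 + 80\right)^{2} = 80^{2} = 6400$)
$\left(t{\left(7 \right)} + 299\right) + F{\left(-4,-2 + 6 \right)} = \left(25 + 299\right) + 6400 = 324 + 6400 = 6724$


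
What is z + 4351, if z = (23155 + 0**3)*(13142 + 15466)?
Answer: 662422591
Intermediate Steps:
z = 662418240 (z = (23155 + 0)*28608 = 23155*28608 = 662418240)
z + 4351 = 662418240 + 4351 = 662422591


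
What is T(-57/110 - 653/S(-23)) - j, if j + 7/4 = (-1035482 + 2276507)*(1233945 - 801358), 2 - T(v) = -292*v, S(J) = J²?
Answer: -62478752220458147/116380 ≈ -5.3685e+11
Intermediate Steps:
T(v) = 2 + 292*v (T(v) = 2 - (-292)*v = 2 + 292*v)
j = 2147405126693/4 (j = -7/4 + (-1035482 + 2276507)*(1233945 - 801358) = -7/4 + 1241025*432587 = -7/4 + 536851281675 = 2147405126693/4 ≈ 5.3685e+11)
T(-57/110 - 653/S(-23)) - j = (2 + 292*(-57/110 - 653/((-23)²))) - 1*2147405126693/4 = (2 + 292*(-57*1/110 - 653/529)) - 2147405126693/4 = (2 + 292*(-57/110 - 653*1/529)) - 2147405126693/4 = (2 + 292*(-57/110 - 653/529)) - 2147405126693/4 = (2 + 292*(-101983/58190)) - 2147405126693/4 = (2 - 14889518/29095) - 2147405126693/4 = -14831328/29095 - 2147405126693/4 = -62478752220458147/116380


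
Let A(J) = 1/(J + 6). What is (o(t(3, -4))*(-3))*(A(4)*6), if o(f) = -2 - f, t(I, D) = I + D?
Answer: 9/5 ≈ 1.8000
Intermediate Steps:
A(J) = 1/(6 + J)
t(I, D) = D + I
(o(t(3, -4))*(-3))*(A(4)*6) = ((-2 - (-4 + 3))*(-3))*(6/(6 + 4)) = ((-2 - 1*(-1))*(-3))*(6/10) = ((-2 + 1)*(-3))*((⅒)*6) = -1*(-3)*(⅗) = 3*(⅗) = 9/5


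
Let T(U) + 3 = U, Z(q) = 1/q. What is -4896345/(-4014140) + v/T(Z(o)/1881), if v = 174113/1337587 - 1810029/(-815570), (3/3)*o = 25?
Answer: 674286912572611419093/1544410642938414140981 ≈ 0.43660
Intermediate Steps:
o = 25
T(U) = -3 + U
v = 2563072599433/1090895829590 (v = 174113*(1/1337587) - 1810029*(-1/815570) = 174113/1337587 + 1810029/815570 = 2563072599433/1090895829590 ≈ 2.3495)
-4896345/(-4014140) + v/T(Z(o)/1881) = -4896345/(-4014140) + 2563072599433/(1090895829590*(-3 + 1/(25*1881))) = -4896345*(-1/4014140) + 2563072599433/(1090895829590*(-3 + (1/25)*(1/1881))) = 979269/802828 + 2563072599433/(1090895829590*(-3 + 1/47025)) = 979269/802828 + 2563072599433/(1090895829590*(-141074/47025)) = 979269/802828 + (2563072599433/1090895829590)*(-47025/141074) = 979269/802828 - 24105697797667365/30779407652715932 = 674286912572611419093/1544410642938414140981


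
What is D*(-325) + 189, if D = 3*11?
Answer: -10536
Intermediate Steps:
D = 33
D*(-325) + 189 = 33*(-325) + 189 = -10725 + 189 = -10536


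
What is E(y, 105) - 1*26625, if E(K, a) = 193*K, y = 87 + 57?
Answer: 1167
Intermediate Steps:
y = 144
E(y, 105) - 1*26625 = 193*144 - 1*26625 = 27792 - 26625 = 1167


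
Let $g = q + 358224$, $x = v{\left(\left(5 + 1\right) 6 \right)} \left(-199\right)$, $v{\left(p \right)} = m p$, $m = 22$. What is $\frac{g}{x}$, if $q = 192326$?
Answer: $- \frac{25025}{7164} \approx -3.4932$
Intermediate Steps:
$v{\left(p \right)} = 22 p$
$x = -157608$ ($x = 22 \left(5 + 1\right) 6 \left(-199\right) = 22 \cdot 6 \cdot 6 \left(-199\right) = 22 \cdot 36 \left(-199\right) = 792 \left(-199\right) = -157608$)
$g = 550550$ ($g = 192326 + 358224 = 550550$)
$\frac{g}{x} = \frac{550550}{-157608} = 550550 \left(- \frac{1}{157608}\right) = - \frac{25025}{7164}$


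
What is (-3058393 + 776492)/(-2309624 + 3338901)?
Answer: -2281901/1029277 ≈ -2.2170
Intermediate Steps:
(-3058393 + 776492)/(-2309624 + 3338901) = -2281901/1029277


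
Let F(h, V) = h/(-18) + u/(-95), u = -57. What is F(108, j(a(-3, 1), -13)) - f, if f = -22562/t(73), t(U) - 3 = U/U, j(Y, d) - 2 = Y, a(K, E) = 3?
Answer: 56351/10 ≈ 5635.1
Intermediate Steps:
j(Y, d) = 2 + Y
t(U) = 4 (t(U) = 3 + U/U = 3 + 1 = 4)
f = -11281/2 (f = -22562/4 = -22562*¼ = -11281/2 ≈ -5640.5)
F(h, V) = ⅗ - h/18 (F(h, V) = h/(-18) - 57/(-95) = h*(-1/18) - 57*(-1/95) = -h/18 + ⅗ = ⅗ - h/18)
F(108, j(a(-3, 1), -13)) - f = (⅗ - 1/18*108) - 1*(-11281/2) = (⅗ - 6) + 11281/2 = -27/5 + 11281/2 = 56351/10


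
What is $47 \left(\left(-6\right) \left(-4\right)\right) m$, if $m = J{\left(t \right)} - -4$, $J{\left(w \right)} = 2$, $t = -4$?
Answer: $6768$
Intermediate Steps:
$m = 6$ ($m = 2 - -4 = 2 + 4 = 6$)
$47 \left(\left(-6\right) \left(-4\right)\right) m = 47 \left(\left(-6\right) \left(-4\right)\right) 6 = 47 \cdot 24 \cdot 6 = 1128 \cdot 6 = 6768$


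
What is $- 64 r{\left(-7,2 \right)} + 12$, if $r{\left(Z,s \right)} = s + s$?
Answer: $-244$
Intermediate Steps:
$r{\left(Z,s \right)} = 2 s$
$- 64 r{\left(-7,2 \right)} + 12 = - 64 \cdot 2 \cdot 2 + 12 = \left(-64\right) 4 + 12 = -256 + 12 = -244$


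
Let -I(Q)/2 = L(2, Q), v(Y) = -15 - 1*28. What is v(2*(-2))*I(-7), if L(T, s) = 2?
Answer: 172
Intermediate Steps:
v(Y) = -43 (v(Y) = -15 - 28 = -43)
I(Q) = -4 (I(Q) = -2*2 = -4)
v(2*(-2))*I(-7) = -43*(-4) = 172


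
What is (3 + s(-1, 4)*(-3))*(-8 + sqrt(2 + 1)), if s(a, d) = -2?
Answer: -72 + 9*sqrt(3) ≈ -56.412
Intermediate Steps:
(3 + s(-1, 4)*(-3))*(-8 + sqrt(2 + 1)) = (3 - 2*(-3))*(-8 + sqrt(2 + 1)) = (3 + 6)*(-8 + sqrt(3)) = 9*(-8 + sqrt(3)) = -72 + 9*sqrt(3)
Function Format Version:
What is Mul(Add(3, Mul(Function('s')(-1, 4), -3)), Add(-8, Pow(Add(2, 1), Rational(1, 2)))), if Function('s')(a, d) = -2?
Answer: Add(-72, Mul(9, Pow(3, Rational(1, 2)))) ≈ -56.412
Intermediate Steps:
Mul(Add(3, Mul(Function('s')(-1, 4), -3)), Add(-8, Pow(Add(2, 1), Rational(1, 2)))) = Mul(Add(3, Mul(-2, -3)), Add(-8, Pow(Add(2, 1), Rational(1, 2)))) = Mul(Add(3, 6), Add(-8, Pow(3, Rational(1, 2)))) = Mul(9, Add(-8, Pow(3, Rational(1, 2)))) = Add(-72, Mul(9, Pow(3, Rational(1, 2))))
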